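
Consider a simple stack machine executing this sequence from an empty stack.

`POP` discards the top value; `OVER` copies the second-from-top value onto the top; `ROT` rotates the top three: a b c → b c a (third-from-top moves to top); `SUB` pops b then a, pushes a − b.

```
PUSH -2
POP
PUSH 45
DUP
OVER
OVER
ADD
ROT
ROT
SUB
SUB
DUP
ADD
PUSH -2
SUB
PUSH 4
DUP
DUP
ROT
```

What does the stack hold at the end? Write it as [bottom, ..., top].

[182, 4, 4, 4]

PUSH -2 → [-2]
POP     → []
PUSH 45 → [45]
DUP     → [45, 45]
OVER    → [45, 45, 45]
OVER    → [45, 45, 45, 45]
ADD     → [45, 45, 90]
ROT     → [45, 90, 45]
ROT     → [90, 45, 45]
SUB     → [90, 0]
SUB     → [90]
DUP     → [90, 90]
ADD     → [180]
PUSH -2 → [180, -2]
SUB     → [182]
PUSH 4  → [182, 4]
DUP     → [182, 4, 4]
DUP     → [182, 4, 4, 4]
ROT     → [182, 4, 4, 4]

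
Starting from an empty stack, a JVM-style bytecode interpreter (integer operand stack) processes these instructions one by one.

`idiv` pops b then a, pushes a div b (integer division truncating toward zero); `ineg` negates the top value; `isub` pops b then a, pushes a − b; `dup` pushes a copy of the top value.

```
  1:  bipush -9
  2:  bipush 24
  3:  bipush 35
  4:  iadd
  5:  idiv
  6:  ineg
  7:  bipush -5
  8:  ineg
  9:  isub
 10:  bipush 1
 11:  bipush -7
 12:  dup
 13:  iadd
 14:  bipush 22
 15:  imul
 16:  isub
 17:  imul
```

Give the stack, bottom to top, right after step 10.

[-5, 1]

bipush -9 : -9
bipush 24 : -9 24
bipush 35 : -9 24 35
iadd      : -9 59
idiv      : 0
ineg      : 0
bipush -5 : 0 -5
ineg      : 0 5
isub      : -5
bipush 1  : -5 1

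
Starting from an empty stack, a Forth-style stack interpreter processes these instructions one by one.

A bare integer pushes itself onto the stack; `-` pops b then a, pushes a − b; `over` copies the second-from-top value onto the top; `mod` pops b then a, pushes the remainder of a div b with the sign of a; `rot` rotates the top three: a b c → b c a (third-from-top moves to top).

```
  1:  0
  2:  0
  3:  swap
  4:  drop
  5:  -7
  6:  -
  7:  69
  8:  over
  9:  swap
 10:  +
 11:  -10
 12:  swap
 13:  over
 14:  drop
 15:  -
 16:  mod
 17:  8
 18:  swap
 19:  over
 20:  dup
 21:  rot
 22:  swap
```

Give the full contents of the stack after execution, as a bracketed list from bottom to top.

0    -> [0]
0    -> [0, 0]
swap -> [0, 0]
drop -> [0]
-7   -> [0, -7]
-    -> [7]
69   -> [7, 69]
over -> [7, 69, 7]
swap -> [7, 7, 69]
+    -> [7, 76]
-10  -> [7, 76, -10]
swap -> [7, -10, 76]
over -> [7, -10, 76, -10]
drop -> [7, -10, 76]
-    -> [7, -86]
mod  -> [7]
8    -> [7, 8]
swap -> [8, 7]
over -> [8, 7, 8]
dup  -> [8, 7, 8, 8]
rot  -> [8, 8, 8, 7]
swap -> [8, 8, 7, 8]

[8, 8, 7, 8]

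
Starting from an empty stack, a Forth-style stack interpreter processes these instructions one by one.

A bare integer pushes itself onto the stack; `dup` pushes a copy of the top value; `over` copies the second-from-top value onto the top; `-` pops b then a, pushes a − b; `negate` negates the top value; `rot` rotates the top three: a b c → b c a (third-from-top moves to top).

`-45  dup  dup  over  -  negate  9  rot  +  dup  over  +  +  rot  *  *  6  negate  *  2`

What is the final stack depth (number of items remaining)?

2

-45    -> -45
dup    -> -45 -45
dup    -> -45 -45 -45
over   -> -45 -45 -45 -45
-      -> -45 -45 0
negate -> -45 -45 0
9      -> -45 -45 0 9
rot    -> -45 0 9 -45
+      -> -45 0 -36
dup    -> -45 0 -36 -36
over   -> -45 0 -36 -36 -36
+      -> -45 0 -36 -72
+      -> -45 0 -108
rot    -> 0 -108 -45
*      -> 0 4860
*      -> 0
6      -> 0 6
negate -> 0 -6
*      -> 0
2      -> 0 2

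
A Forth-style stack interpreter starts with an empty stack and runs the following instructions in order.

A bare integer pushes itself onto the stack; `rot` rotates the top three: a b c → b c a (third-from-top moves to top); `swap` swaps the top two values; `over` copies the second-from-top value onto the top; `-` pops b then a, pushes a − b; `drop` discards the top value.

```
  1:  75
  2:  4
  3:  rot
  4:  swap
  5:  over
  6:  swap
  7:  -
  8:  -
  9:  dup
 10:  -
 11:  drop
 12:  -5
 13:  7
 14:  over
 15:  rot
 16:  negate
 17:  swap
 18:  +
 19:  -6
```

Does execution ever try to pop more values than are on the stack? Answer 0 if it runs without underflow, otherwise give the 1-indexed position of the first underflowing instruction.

75 -> [75]
4  -> [75, 4]
rot  — needs 3 operands, stack has 2 → underflow

3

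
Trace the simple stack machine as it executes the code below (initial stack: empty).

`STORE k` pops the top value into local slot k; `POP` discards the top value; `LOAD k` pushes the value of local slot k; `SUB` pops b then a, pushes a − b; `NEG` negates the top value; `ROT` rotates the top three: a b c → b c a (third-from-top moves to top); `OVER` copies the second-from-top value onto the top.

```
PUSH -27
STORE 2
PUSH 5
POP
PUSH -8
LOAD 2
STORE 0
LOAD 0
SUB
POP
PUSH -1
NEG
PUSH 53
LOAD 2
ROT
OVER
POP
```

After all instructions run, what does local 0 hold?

PUSH -27 : -27
STORE 2  : (empty)
PUSH 5   : 5
POP      : (empty)
PUSH -8  : -8
LOAD 2   : -8 -27
STORE 0  : -8
LOAD 0   : -8 -27
SUB      : 19
POP      : (empty)
PUSH -1  : -1
NEG      : 1
PUSH 53  : 1 53
LOAD 2   : 1 53 -27
ROT      : 53 -27 1
OVER     : 53 -27 1 -27
POP      : 53 -27 1

-27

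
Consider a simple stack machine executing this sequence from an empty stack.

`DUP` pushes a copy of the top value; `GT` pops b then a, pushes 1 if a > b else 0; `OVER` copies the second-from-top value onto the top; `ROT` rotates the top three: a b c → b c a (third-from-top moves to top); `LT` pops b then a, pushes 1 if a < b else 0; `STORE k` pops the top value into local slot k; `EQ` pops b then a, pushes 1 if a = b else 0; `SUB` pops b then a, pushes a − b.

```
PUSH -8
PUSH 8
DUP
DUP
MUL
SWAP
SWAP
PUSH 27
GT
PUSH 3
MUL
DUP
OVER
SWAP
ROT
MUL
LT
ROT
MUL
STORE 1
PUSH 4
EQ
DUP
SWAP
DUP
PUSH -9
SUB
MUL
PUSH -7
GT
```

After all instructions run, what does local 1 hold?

PUSH -8 : -8
PUSH 8  : -8 8
DUP     : -8 8 8
DUP     : -8 8 8 8
MUL     : -8 8 64
SWAP    : -8 64 8
SWAP    : -8 8 64
PUSH 27 : -8 8 64 27
GT      : -8 8 1
PUSH 3  : -8 8 1 3
MUL     : -8 8 3
DUP     : -8 8 3 3
OVER    : -8 8 3 3 3
SWAP    : -8 8 3 3 3
ROT     : -8 8 3 3 3
MUL     : -8 8 3 9
LT      : -8 8 1
ROT     : 8 1 -8
MUL     : 8 -8
STORE 1 : 8
PUSH 4  : 8 4
EQ      : 0
DUP     : 0 0
SWAP    : 0 0
DUP     : 0 0 0
PUSH -9 : 0 0 0 -9
SUB     : 0 0 9
MUL     : 0 0
PUSH -7 : 0 0 -7
GT      : 0 1

-8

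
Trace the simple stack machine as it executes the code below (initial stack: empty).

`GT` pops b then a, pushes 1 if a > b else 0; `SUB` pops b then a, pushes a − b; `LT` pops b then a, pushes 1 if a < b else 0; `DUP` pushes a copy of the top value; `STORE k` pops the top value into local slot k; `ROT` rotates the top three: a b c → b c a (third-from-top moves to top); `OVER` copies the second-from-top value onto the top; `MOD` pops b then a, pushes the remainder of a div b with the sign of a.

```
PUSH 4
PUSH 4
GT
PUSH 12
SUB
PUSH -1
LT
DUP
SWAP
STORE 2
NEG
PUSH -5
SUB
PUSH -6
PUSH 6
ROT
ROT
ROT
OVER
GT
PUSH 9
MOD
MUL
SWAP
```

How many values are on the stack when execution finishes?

2

PUSH 4  → 4
PUSH 4  → 4 4
GT      → 0
PUSH 12 → 0 12
SUB     → -12
PUSH -1 → -12 -1
LT      → 1
DUP     → 1 1
SWAP    → 1 1
STORE 2 → 1
NEG     → -1
PUSH -5 → -1 -5
SUB     → 4
PUSH -6 → 4 -6
PUSH 6  → 4 -6 6
ROT     → -6 6 4
ROT     → 6 4 -6
ROT     → 4 -6 6
OVER    → 4 -6 6 -6
GT      → 4 -6 1
PUSH 9  → 4 -6 1 9
MOD     → 4 -6 1
MUL     → 4 -6
SWAP    → -6 4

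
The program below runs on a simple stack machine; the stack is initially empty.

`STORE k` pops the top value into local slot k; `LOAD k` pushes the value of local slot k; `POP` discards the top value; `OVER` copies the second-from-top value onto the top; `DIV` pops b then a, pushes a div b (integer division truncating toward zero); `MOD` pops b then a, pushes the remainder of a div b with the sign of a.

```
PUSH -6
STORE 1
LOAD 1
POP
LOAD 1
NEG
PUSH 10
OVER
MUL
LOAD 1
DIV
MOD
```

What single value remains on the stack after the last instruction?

PUSH -6 -> -6
STORE 1 -> (empty)
LOAD 1  -> -6
POP     -> (empty)
LOAD 1  -> -6
NEG     -> 6
PUSH 10 -> 6 10
OVER    -> 6 10 6
MUL     -> 6 60
LOAD 1  -> 6 60 -6
DIV     -> 6 -10
MOD     -> 6

6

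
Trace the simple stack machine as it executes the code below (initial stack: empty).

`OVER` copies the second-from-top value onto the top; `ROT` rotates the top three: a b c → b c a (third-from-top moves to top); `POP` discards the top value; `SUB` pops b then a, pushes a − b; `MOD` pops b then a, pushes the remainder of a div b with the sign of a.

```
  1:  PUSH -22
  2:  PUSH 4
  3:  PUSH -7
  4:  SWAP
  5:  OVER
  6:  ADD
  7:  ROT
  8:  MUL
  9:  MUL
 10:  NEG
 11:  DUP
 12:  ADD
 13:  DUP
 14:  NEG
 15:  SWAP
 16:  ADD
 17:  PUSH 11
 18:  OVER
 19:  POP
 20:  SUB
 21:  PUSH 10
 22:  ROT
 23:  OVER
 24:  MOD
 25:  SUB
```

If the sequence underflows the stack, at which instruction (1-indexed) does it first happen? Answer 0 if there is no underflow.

22

PUSH -22 → [-22]
PUSH 4   → [-22, 4]
PUSH -7  → [-22, 4, -7]
SWAP     → [-22, -7, 4]
OVER     → [-22, -7, 4, -7]
ADD      → [-22, -7, -3]
ROT      → [-7, -3, -22]
MUL      → [-7, 66]
MUL      → [-462]
NEG      → [462]
DUP      → [462, 462]
ADD      → [924]
DUP      → [924, 924]
NEG      → [924, -924]
SWAP     → [-924, 924]
ADD      → [0]
PUSH 11  → [0, 11]
OVER     → [0, 11, 0]
POP      → [0, 11]
SUB      → [-11]
PUSH 10  → [-11, 10]
ROT  — needs 3 operands, stack has 2 → underflow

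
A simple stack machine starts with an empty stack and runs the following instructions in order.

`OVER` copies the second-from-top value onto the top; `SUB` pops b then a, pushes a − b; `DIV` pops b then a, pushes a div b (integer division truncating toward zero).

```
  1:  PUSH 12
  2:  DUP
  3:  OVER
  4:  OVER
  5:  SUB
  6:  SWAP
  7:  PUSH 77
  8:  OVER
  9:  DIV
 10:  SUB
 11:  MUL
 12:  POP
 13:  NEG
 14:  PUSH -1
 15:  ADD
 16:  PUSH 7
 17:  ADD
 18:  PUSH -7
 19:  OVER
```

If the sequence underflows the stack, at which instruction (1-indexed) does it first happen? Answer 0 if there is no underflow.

0

PUSH 12 -> 12
DUP     -> 12 12
OVER    -> 12 12 12
OVER    -> 12 12 12 12
SUB     -> 12 12 0
SWAP    -> 12 0 12
PUSH 77 -> 12 0 12 77
OVER    -> 12 0 12 77 12
DIV     -> 12 0 12 6
SUB     -> 12 0 6
MUL     -> 12 0
POP     -> 12
NEG     -> -12
PUSH -1 -> -12 -1
ADD     -> -13
PUSH 7  -> -13 7
ADD     -> -6
PUSH -7 -> -6 -7
OVER    -> -6 -7 -6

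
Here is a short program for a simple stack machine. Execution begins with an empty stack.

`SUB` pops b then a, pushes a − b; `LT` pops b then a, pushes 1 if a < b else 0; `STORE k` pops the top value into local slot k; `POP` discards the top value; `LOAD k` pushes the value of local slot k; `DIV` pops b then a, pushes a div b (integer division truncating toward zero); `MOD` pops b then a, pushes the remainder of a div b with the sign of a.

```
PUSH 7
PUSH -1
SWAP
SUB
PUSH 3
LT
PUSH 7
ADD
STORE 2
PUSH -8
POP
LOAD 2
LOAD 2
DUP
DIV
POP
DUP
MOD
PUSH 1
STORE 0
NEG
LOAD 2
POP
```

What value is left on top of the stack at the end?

0

PUSH 7  → [7]
PUSH -1 → [7, -1]
SWAP    → [-1, 7]
SUB     → [-8]
PUSH 3  → [-8, 3]
LT      → [1]
PUSH 7  → [1, 7]
ADD     → [8]
STORE 2 → []
PUSH -8 → [-8]
POP     → []
LOAD 2  → [8]
LOAD 2  → [8, 8]
DUP     → [8, 8, 8]
DIV     → [8, 1]
POP     → [8]
DUP     → [8, 8]
MOD     → [0]
PUSH 1  → [0, 1]
STORE 0 → [0]
NEG     → [0]
LOAD 2  → [0, 8]
POP     → [0]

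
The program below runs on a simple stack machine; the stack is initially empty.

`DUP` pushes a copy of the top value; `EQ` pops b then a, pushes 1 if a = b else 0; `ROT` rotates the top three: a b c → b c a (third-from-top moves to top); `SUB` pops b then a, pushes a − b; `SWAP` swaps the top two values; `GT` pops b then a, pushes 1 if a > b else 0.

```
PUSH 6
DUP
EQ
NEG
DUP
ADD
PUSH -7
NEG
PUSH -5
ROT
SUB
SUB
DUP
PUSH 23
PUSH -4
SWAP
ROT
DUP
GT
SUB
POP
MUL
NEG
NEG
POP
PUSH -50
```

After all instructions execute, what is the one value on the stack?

PUSH 6    [6]
DUP       [6, 6]
EQ        [1]
NEG       [-1]
DUP       [-1, -1]
ADD       [-2]
PUSH -7   [-2, -7]
NEG       [-2, 7]
PUSH -5   [-2, 7, -5]
ROT       [7, -5, -2]
SUB       [7, -3]
SUB       [10]
DUP       [10, 10]
PUSH 23   [10, 10, 23]
PUSH -4   [10, 10, 23, -4]
SWAP      [10, 10, -4, 23]
ROT       [10, -4, 23, 10]
DUP       [10, -4, 23, 10, 10]
GT        [10, -4, 23, 0]
SUB       [10, -4, 23]
POP       [10, -4]
MUL       [-40]
NEG       [40]
NEG       [-40]
POP       []
PUSH -50  [-50]

-50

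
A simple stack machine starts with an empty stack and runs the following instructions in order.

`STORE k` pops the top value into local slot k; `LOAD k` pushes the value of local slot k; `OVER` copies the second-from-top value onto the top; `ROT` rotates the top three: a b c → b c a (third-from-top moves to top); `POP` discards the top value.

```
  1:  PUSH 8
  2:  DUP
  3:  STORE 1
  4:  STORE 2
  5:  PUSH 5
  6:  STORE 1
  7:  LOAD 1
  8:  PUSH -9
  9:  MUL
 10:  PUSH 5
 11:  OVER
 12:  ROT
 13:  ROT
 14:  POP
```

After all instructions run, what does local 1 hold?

5

PUSH 8  → 8
DUP     → 8 8
STORE 1 → 8
STORE 2 → (empty)
PUSH 5  → 5
STORE 1 → (empty)
LOAD 1  → 5
PUSH -9 → 5 -9
MUL     → -45
PUSH 5  → -45 5
OVER    → -45 5 -45
ROT     → 5 -45 -45
ROT     → -45 -45 5
POP     → -45 -45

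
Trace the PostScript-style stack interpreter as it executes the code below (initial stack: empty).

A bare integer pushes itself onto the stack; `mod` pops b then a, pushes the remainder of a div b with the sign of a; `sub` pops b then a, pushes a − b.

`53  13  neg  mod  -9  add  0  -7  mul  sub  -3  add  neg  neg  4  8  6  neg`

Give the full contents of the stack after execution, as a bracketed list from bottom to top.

[-11, 4, 8, -6]

53   [53]
13   [53, 13]
neg  [53, -13]
mod  [1]
-9   [1, -9]
add  [-8]
0    [-8, 0]
-7   [-8, 0, -7]
mul  [-8, 0]
sub  [-8]
-3   [-8, -3]
add  [-11]
neg  [11]
neg  [-11]
4    [-11, 4]
8    [-11, 4, 8]
6    [-11, 4, 8, 6]
neg  [-11, 4, 8, -6]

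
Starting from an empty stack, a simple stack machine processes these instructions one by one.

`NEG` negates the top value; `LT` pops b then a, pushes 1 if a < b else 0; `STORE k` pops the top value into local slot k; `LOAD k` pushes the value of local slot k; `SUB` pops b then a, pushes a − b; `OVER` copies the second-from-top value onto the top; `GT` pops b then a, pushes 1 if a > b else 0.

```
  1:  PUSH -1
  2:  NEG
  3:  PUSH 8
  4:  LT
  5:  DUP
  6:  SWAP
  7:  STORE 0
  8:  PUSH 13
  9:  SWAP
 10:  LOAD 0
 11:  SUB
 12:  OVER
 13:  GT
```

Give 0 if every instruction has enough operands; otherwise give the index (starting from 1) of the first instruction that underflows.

0

PUSH -1 → -1
NEG     → 1
PUSH 8  → 1 8
LT      → 1
DUP     → 1 1
SWAP    → 1 1
STORE 0 → 1
PUSH 13 → 1 13
SWAP    → 13 1
LOAD 0  → 13 1 1
SUB     → 13 0
OVER    → 13 0 13
GT      → 13 0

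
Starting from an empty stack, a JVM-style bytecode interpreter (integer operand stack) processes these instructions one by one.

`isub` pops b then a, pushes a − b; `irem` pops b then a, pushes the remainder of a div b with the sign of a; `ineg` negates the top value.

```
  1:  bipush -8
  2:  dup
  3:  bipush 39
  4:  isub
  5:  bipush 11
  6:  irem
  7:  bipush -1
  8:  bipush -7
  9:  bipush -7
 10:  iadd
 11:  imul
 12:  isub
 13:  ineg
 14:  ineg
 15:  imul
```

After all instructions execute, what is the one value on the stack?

bipush -8  [-8]
dup        [-8, -8]
bipush 39  [-8, -8, 39]
isub       [-8, -47]
bipush 11  [-8, -47, 11]
irem       [-8, -3]
bipush -1  [-8, -3, -1]
bipush -7  [-8, -3, -1, -7]
bipush -7  [-8, -3, -1, -7, -7]
iadd       [-8, -3, -1, -14]
imul       [-8, -3, 14]
isub       [-8, -17]
ineg       [-8, 17]
ineg       [-8, -17]
imul       [136]

136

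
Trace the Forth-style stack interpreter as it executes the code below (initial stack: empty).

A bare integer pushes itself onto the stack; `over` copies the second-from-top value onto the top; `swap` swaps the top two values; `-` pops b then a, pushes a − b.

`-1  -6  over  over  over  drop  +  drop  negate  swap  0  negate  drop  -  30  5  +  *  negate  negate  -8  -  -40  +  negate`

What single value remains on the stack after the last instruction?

-1     -> -1
-6     -> -1 -6
over   -> -1 -6 -1
over   -> -1 -6 -1 -6
over   -> -1 -6 -1 -6 -1
drop   -> -1 -6 -1 -6
+      -> -1 -6 -7
drop   -> -1 -6
negate -> -1 6
swap   -> 6 -1
0      -> 6 -1 0
negate -> 6 -1 0
drop   -> 6 -1
-      -> 7
30     -> 7 30
5      -> 7 30 5
+      -> 7 35
*      -> 245
negate -> -245
negate -> 245
-8     -> 245 -8
-      -> 253
-40    -> 253 -40
+      -> 213
negate -> -213

-213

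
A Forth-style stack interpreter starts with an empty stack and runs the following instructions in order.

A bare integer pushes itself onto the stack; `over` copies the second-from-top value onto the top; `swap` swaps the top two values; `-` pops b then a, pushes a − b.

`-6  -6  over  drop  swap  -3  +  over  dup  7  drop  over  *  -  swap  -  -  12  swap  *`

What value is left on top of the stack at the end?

-6   → [-6]
-6   → [-6, -6]
over → [-6, -6, -6]
drop → [-6, -6]
swap → [-6, -6]
-3   → [-6, -6, -3]
+    → [-6, -9]
over → [-6, -9, -6]
dup  → [-6, -9, -6, -6]
7    → [-6, -9, -6, -6, 7]
drop → [-6, -9, -6, -6]
over → [-6, -9, -6, -6, -6]
*    → [-6, -9, -6, 36]
-    → [-6, -9, -42]
swap → [-6, -42, -9]
-    → [-6, -33]
-    → [27]
12   → [27, 12]
swap → [12, 27]
*    → [324]

324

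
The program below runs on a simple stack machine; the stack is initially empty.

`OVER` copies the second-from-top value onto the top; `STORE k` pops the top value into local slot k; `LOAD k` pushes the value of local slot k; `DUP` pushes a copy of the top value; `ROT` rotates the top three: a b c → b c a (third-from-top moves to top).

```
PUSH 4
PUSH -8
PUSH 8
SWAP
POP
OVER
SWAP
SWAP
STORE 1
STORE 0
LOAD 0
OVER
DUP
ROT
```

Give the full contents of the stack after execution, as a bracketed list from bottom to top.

[4, 4, 4, 8]

PUSH 4  -> 4
PUSH -8 -> 4 -8
PUSH 8  -> 4 -8 8
SWAP    -> 4 8 -8
POP     -> 4 8
OVER    -> 4 8 4
SWAP    -> 4 4 8
SWAP    -> 4 8 4
STORE 1 -> 4 8
STORE 0 -> 4
LOAD 0  -> 4 8
OVER    -> 4 8 4
DUP     -> 4 8 4 4
ROT     -> 4 4 4 8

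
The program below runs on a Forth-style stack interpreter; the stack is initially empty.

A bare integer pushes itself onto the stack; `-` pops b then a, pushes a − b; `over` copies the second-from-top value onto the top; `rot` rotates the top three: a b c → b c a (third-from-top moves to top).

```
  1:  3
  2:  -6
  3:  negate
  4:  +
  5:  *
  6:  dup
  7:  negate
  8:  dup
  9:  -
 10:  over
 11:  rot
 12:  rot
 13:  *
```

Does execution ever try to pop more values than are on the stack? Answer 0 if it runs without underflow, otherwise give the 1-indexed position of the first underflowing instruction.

3      → 3
-6     → 3 -6
negate → 3 6
+      → 9
*  — needs 2 operands, stack has 1 → underflow

5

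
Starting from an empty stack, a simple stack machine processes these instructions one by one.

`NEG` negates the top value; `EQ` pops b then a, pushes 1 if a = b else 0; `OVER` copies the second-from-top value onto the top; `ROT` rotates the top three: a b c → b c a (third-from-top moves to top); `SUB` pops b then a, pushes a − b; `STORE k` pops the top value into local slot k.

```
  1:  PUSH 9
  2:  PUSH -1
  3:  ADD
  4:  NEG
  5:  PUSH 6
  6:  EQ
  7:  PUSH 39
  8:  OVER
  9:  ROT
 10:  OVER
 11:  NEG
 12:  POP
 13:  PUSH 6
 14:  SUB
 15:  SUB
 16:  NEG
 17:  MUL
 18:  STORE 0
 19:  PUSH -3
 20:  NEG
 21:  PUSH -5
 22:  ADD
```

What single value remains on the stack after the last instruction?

PUSH 9  : [9]
PUSH -1 : [9, -1]
ADD     : [8]
NEG     : [-8]
PUSH 6  : [-8, 6]
EQ      : [0]
PUSH 39 : [0, 39]
OVER    : [0, 39, 0]
ROT     : [39, 0, 0]
OVER    : [39, 0, 0, 0]
NEG     : [39, 0, 0, 0]
POP     : [39, 0, 0]
PUSH 6  : [39, 0, 0, 6]
SUB     : [39, 0, -6]
SUB     : [39, 6]
NEG     : [39, -6]
MUL     : [-234]
STORE 0 : []
PUSH -3 : [-3]
NEG     : [3]
PUSH -5 : [3, -5]
ADD     : [-2]

-2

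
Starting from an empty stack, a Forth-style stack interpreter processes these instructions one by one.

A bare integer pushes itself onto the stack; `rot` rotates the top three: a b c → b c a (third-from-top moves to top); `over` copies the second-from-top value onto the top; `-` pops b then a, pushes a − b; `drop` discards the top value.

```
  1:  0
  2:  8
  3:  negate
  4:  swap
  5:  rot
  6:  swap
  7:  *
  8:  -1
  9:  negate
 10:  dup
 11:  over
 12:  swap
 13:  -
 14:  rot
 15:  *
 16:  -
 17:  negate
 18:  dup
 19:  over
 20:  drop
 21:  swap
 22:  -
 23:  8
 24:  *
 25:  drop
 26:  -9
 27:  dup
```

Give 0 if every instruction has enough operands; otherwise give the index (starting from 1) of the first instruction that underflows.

0       [0]
8       [0, 8]
negate  [0, -8]
swap    [-8, 0]
rot  — needs 3 operands, stack has 2 → underflow

5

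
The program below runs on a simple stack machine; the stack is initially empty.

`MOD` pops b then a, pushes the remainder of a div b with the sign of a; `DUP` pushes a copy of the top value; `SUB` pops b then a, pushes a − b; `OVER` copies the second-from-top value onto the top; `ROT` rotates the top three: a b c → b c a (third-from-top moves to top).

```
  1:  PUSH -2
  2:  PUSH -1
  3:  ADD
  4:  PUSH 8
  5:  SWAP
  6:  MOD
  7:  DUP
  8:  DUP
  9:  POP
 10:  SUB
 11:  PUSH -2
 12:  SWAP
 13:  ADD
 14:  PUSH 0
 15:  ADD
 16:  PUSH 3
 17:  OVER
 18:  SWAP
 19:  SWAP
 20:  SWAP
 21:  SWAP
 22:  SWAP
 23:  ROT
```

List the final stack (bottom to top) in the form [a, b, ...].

[-2, 3, -2]

PUSH -2 -> [-2]
PUSH -1 -> [-2, -1]
ADD     -> [-3]
PUSH 8  -> [-3, 8]
SWAP    -> [8, -3]
MOD     -> [2]
DUP     -> [2, 2]
DUP     -> [2, 2, 2]
POP     -> [2, 2]
SUB     -> [0]
PUSH -2 -> [0, -2]
SWAP    -> [-2, 0]
ADD     -> [-2]
PUSH 0  -> [-2, 0]
ADD     -> [-2]
PUSH 3  -> [-2, 3]
OVER    -> [-2, 3, -2]
SWAP    -> [-2, -2, 3]
SWAP    -> [-2, 3, -2]
SWAP    -> [-2, -2, 3]
SWAP    -> [-2, 3, -2]
SWAP    -> [-2, -2, 3]
ROT     -> [-2, 3, -2]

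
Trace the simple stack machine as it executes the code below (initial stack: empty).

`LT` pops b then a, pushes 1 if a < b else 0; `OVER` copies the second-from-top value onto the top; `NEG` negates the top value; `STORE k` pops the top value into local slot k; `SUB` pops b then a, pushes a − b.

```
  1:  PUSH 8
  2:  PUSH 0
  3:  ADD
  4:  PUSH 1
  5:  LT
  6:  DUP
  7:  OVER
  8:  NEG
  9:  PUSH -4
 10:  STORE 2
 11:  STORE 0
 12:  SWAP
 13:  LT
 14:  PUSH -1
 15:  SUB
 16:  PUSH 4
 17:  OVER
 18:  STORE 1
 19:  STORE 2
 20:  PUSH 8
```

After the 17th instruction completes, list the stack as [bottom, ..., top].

PUSH 8  → 8
PUSH 0  → 8 0
ADD     → 8
PUSH 1  → 8 1
LT      → 0
DUP     → 0 0
OVER    → 0 0 0
NEG     → 0 0 0
PUSH -4 → 0 0 0 -4
STORE 2 → 0 0 0
STORE 0 → 0 0
SWAP    → 0 0
LT      → 0
PUSH -1 → 0 -1
SUB     → 1
PUSH 4  → 1 4
OVER    → 1 4 1

[1, 4, 1]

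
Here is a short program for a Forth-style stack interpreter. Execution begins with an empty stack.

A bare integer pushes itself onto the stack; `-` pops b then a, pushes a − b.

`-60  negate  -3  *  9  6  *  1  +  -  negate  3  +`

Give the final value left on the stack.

238

-60    -> [-60]
negate -> [60]
-3     -> [60, -3]
*      -> [-180]
9      -> [-180, 9]
6      -> [-180, 9, 6]
*      -> [-180, 54]
1      -> [-180, 54, 1]
+      -> [-180, 55]
-      -> [-235]
negate -> [235]
3      -> [235, 3]
+      -> [238]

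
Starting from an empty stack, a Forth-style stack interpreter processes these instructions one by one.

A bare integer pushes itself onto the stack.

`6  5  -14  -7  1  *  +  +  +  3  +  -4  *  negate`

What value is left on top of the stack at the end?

6       [6]
5       [6, 5]
-14     [6, 5, -14]
-7      [6, 5, -14, -7]
1       [6, 5, -14, -7, 1]
*       [6, 5, -14, -7]
+       [6, 5, -21]
+       [6, -16]
+       [-10]
3       [-10, 3]
+       [-7]
-4      [-7, -4]
*       [28]
negate  [-28]

-28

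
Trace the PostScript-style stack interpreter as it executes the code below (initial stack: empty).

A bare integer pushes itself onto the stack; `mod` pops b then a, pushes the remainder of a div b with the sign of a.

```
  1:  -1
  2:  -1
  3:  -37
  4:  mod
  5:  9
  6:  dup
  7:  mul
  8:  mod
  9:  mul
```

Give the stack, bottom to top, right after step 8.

[-1, -1]

-1   -1
-1   -1 -1
-37  -1 -1 -37
mod  -1 -1
9    -1 -1 9
dup  -1 -1 9 9
mul  -1 -1 81
mod  -1 -1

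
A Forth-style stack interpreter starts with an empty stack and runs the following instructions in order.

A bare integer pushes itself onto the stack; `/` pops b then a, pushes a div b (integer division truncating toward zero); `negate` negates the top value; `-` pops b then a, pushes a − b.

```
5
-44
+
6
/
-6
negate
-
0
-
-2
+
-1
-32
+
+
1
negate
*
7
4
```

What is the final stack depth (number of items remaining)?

5      → 5
-44    → 5 -44
+      → -39
6      → -39 6
/      → -6
-6     → -6 -6
negate → -6 6
-      → -12
0      → -12 0
-      → -12
-2     → -12 -2
+      → -14
-1     → -14 -1
-32    → -14 -1 -32
+      → -14 -33
+      → -47
1      → -47 1
negate → -47 -1
*      → 47
7      → 47 7
4      → 47 7 4

3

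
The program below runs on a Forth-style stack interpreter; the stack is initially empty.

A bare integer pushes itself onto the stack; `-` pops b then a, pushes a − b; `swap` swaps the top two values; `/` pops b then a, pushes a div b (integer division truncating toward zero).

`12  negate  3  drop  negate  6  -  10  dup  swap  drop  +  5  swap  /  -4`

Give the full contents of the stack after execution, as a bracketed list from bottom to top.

[0, -4]

12      12
negate  -12
3       -12 3
drop    -12
negate  12
6       12 6
-       6
10      6 10
dup     6 10 10
swap    6 10 10
drop    6 10
+       16
5       16 5
swap    5 16
/       0
-4      0 -4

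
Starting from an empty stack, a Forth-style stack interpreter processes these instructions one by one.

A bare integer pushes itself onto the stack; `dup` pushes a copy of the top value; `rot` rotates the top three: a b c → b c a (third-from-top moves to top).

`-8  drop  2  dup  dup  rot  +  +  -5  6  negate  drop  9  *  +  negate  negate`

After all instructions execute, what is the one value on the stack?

-39

-8     : [-8]
drop   : []
2      : [2]
dup    : [2, 2]
dup    : [2, 2, 2]
rot    : [2, 2, 2]
+      : [2, 4]
+      : [6]
-5     : [6, -5]
6      : [6, -5, 6]
negate : [6, -5, -6]
drop   : [6, -5]
9      : [6, -5, 9]
*      : [6, -45]
+      : [-39]
negate : [39]
negate : [-39]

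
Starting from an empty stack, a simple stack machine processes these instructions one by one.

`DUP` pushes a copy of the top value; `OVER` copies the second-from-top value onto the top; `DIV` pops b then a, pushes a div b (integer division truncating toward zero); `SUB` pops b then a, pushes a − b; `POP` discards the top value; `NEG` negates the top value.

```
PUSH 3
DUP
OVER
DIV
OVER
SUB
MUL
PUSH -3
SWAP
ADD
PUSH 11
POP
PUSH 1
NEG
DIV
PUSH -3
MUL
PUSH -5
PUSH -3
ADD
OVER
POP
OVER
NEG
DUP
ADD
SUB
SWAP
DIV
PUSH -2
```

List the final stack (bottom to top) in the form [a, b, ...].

[2, -2]

PUSH 3  -> [3]
DUP     -> [3, 3]
OVER    -> [3, 3, 3]
DIV     -> [3, 1]
OVER    -> [3, 1, 3]
SUB     -> [3, -2]
MUL     -> [-6]
PUSH -3 -> [-6, -3]
SWAP    -> [-3, -6]
ADD     -> [-9]
PUSH 11 -> [-9, 11]
POP     -> [-9]
PUSH 1  -> [-9, 1]
NEG     -> [-9, -1]
DIV     -> [9]
PUSH -3 -> [9, -3]
MUL     -> [-27]
PUSH -5 -> [-27, -5]
PUSH -3 -> [-27, -5, -3]
ADD     -> [-27, -8]
OVER    -> [-27, -8, -27]
POP     -> [-27, -8]
OVER    -> [-27, -8, -27]
NEG     -> [-27, -8, 27]
DUP     -> [-27, -8, 27, 27]
ADD     -> [-27, -8, 54]
SUB     -> [-27, -62]
SWAP    -> [-62, -27]
DIV     -> [2]
PUSH -2 -> [2, -2]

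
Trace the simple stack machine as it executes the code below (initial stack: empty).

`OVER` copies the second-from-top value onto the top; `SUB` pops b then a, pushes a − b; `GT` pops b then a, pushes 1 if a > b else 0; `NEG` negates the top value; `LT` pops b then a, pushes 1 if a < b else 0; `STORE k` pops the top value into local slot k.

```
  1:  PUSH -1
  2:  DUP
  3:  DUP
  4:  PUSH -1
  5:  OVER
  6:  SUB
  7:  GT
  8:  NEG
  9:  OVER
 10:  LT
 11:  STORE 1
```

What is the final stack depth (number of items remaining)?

PUSH -1  [-1]
DUP      [-1, -1]
DUP      [-1, -1, -1]
PUSH -1  [-1, -1, -1, -1]
OVER     [-1, -1, -1, -1, -1]
SUB      [-1, -1, -1, 0]
GT       [-1, -1, 0]
NEG      [-1, -1, 0]
OVER     [-1, -1, 0, -1]
LT       [-1, -1, 0]
STORE 1  [-1, -1]

2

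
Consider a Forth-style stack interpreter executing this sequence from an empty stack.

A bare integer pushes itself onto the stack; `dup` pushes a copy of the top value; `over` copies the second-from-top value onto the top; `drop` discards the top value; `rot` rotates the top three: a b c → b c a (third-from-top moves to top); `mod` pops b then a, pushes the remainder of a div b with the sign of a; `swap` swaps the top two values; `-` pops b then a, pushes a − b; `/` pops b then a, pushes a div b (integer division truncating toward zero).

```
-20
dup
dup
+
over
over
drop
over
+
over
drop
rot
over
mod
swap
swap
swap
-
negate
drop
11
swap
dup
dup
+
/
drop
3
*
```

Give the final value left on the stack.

-20     -20
dup     -20 -20
dup     -20 -20 -20
+       -20 -40
over    -20 -40 -20
over    -20 -40 -20 -40
drop    -20 -40 -20
over    -20 -40 -20 -40
+       -20 -40 -60
over    -20 -40 -60 -40
drop    -20 -40 -60
rot     -40 -60 -20
over    -40 -60 -20 -60
mod     -40 -60 -20
swap    -40 -20 -60
swap    -40 -60 -20
swap    -40 -20 -60
-       -40 40
negate  -40 -40
drop    -40
11      -40 11
swap    11 -40
dup     11 -40 -40
dup     11 -40 -40 -40
+       11 -40 -80
/       11 0
drop    11
3       11 3
*       33

33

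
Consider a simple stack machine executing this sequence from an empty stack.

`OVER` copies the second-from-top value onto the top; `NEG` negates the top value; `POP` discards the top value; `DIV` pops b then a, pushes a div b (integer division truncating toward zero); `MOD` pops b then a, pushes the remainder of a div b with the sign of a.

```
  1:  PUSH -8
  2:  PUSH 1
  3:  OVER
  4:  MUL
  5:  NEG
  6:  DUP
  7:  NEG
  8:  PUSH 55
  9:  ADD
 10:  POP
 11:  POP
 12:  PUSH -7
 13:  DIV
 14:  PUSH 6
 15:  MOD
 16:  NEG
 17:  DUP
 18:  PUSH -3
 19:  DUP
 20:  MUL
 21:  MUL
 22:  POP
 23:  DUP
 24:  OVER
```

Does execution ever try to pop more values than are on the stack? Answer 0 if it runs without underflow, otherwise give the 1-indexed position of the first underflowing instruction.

0

PUSH -8 -> -8
PUSH 1  -> -8 1
OVER    -> -8 1 -8
MUL     -> -8 -8
NEG     -> -8 8
DUP     -> -8 8 8
NEG     -> -8 8 -8
PUSH 55 -> -8 8 -8 55
ADD     -> -8 8 47
POP     -> -8 8
POP     -> -8
PUSH -7 -> -8 -7
DIV     -> 1
PUSH 6  -> 1 6
MOD     -> 1
NEG     -> -1
DUP     -> -1 -1
PUSH -3 -> -1 -1 -3
DUP     -> -1 -1 -3 -3
MUL     -> -1 -1 9
MUL     -> -1 -9
POP     -> -1
DUP     -> -1 -1
OVER    -> -1 -1 -1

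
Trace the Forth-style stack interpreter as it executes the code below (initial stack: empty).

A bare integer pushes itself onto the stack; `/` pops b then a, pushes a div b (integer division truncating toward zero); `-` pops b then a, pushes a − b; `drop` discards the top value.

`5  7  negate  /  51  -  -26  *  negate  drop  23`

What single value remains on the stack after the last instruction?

5      : 5
7      : 5 7
negate : 5 -7
/      : 0
51     : 0 51
-      : -51
-26    : -51 -26
*      : 1326
negate : -1326
drop   : (empty)
23     : 23

23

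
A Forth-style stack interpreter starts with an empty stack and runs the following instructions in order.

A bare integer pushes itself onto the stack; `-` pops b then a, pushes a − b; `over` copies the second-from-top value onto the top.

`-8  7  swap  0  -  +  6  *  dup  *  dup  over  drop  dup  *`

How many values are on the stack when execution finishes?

2

-8   -> -8
7    -> -8 7
swap -> 7 -8
0    -> 7 -8 0
-    -> 7 -8
+    -> -1
6    -> -1 6
*    -> -6
dup  -> -6 -6
*    -> 36
dup  -> 36 36
over -> 36 36 36
drop -> 36 36
dup  -> 36 36 36
*    -> 36 1296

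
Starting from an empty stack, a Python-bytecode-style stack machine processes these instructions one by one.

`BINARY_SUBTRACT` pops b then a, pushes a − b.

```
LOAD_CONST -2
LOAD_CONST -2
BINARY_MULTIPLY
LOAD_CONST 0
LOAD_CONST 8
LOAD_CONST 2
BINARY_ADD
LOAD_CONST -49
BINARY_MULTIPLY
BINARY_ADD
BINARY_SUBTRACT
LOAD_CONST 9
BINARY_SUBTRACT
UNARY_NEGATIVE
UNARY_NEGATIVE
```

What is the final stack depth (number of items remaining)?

LOAD_CONST -2   : -2
LOAD_CONST -2   : -2 -2
BINARY_MULTIPLY : 4
LOAD_CONST 0    : 4 0
LOAD_CONST 8    : 4 0 8
LOAD_CONST 2    : 4 0 8 2
BINARY_ADD      : 4 0 10
LOAD_CONST -49  : 4 0 10 -49
BINARY_MULTIPLY : 4 0 -490
BINARY_ADD      : 4 -490
BINARY_SUBTRACT : 494
LOAD_CONST 9    : 494 9
BINARY_SUBTRACT : 485
UNARY_NEGATIVE  : -485
UNARY_NEGATIVE  : 485

1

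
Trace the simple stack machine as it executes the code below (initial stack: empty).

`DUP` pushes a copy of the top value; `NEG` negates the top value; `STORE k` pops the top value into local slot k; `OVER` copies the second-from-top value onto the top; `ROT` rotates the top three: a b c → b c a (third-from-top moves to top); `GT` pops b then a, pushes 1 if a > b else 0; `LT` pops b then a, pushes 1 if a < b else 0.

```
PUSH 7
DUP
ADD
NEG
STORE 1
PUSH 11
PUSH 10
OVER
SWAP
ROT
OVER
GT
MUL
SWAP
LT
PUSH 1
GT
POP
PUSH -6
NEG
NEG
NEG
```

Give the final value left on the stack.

6

PUSH 7  : 7
DUP     : 7 7
ADD     : 14
NEG     : -14
STORE 1 : (empty)
PUSH 11 : 11
PUSH 10 : 11 10
OVER    : 11 10 11
SWAP    : 11 11 10
ROT     : 11 10 11
OVER    : 11 10 11 10
GT      : 11 10 1
MUL     : 11 10
SWAP    : 10 11
LT      : 1
PUSH 1  : 1 1
GT      : 0
POP     : (empty)
PUSH -6 : -6
NEG     : 6
NEG     : -6
NEG     : 6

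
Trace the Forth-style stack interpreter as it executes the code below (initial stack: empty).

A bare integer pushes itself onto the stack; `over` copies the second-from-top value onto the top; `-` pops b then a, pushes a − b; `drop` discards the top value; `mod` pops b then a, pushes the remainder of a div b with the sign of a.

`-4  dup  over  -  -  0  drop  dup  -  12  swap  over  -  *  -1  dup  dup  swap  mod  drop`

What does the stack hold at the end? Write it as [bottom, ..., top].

[-144, -1]

-4   -> -4
dup  -> -4 -4
over -> -4 -4 -4
-    -> -4 0
-    -> -4
0    -> -4 0
drop -> -4
dup  -> -4 -4
-    -> 0
12   -> 0 12
swap -> 12 0
over -> 12 0 12
-    -> 12 -12
*    -> -144
-1   -> -144 -1
dup  -> -144 -1 -1
dup  -> -144 -1 -1 -1
swap -> -144 -1 -1 -1
mod  -> -144 -1 0
drop -> -144 -1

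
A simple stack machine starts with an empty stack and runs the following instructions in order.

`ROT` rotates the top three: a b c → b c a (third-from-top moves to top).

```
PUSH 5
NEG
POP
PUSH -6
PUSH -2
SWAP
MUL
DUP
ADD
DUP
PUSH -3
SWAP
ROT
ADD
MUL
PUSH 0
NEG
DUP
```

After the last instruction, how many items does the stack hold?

PUSH 5  : [5]
NEG     : [-5]
POP     : []
PUSH -6 : [-6]
PUSH -2 : [-6, -2]
SWAP    : [-2, -6]
MUL     : [12]
DUP     : [12, 12]
ADD     : [24]
DUP     : [24, 24]
PUSH -3 : [24, 24, -3]
SWAP    : [24, -3, 24]
ROT     : [-3, 24, 24]
ADD     : [-3, 48]
MUL     : [-144]
PUSH 0  : [-144, 0]
NEG     : [-144, 0]
DUP     : [-144, 0, 0]

3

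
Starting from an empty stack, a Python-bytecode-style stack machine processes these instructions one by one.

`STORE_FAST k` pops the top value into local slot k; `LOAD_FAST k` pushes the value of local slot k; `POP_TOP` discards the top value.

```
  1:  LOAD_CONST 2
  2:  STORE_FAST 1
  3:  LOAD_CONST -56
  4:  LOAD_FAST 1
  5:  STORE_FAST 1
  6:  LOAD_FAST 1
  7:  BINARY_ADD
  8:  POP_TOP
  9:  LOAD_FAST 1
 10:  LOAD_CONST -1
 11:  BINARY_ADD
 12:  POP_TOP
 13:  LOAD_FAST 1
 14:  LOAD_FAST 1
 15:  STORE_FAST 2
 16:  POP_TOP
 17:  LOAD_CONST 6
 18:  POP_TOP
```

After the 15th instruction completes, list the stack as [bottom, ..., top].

[2]

LOAD_CONST 2   -> [2]
STORE_FAST 1   -> []
LOAD_CONST -56 -> [-56]
LOAD_FAST 1    -> [-56, 2]
STORE_FAST 1   -> [-56]
LOAD_FAST 1    -> [-56, 2]
BINARY_ADD     -> [-54]
POP_TOP        -> []
LOAD_FAST 1    -> [2]
LOAD_CONST -1  -> [2, -1]
BINARY_ADD     -> [1]
POP_TOP        -> []
LOAD_FAST 1    -> [2]
LOAD_FAST 1    -> [2, 2]
STORE_FAST 2   -> [2]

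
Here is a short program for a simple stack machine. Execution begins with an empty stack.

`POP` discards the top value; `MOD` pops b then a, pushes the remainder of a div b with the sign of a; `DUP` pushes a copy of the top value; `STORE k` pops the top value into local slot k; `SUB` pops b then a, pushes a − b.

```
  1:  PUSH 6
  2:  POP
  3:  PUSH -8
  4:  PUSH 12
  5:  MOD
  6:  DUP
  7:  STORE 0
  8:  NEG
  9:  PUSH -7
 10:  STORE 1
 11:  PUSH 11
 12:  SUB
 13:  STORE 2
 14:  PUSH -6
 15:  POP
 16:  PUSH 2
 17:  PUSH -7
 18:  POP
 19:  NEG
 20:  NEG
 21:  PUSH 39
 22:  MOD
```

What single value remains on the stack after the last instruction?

2

PUSH 6  : [6]
POP     : []
PUSH -8 : [-8]
PUSH 12 : [-8, 12]
MOD     : [-8]
DUP     : [-8, -8]
STORE 0 : [-8]
NEG     : [8]
PUSH -7 : [8, -7]
STORE 1 : [8]
PUSH 11 : [8, 11]
SUB     : [-3]
STORE 2 : []
PUSH -6 : [-6]
POP     : []
PUSH 2  : [2]
PUSH -7 : [2, -7]
POP     : [2]
NEG     : [-2]
NEG     : [2]
PUSH 39 : [2, 39]
MOD     : [2]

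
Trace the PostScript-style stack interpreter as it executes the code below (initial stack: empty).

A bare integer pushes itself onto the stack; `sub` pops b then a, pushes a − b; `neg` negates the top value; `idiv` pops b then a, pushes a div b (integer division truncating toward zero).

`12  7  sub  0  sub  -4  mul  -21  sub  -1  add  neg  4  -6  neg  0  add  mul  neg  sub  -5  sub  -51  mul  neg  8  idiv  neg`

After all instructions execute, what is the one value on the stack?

-184

12   -> [12]
7    -> [12, 7]
sub  -> [5]
0    -> [5, 0]
sub  -> [5]
-4   -> [5, -4]
mul  -> [-20]
-21  -> [-20, -21]
sub  -> [1]
-1   -> [1, -1]
add  -> [0]
neg  -> [0]
4    -> [0, 4]
-6   -> [0, 4, -6]
neg  -> [0, 4, 6]
0    -> [0, 4, 6, 0]
add  -> [0, 4, 6]
mul  -> [0, 24]
neg  -> [0, -24]
sub  -> [24]
-5   -> [24, -5]
sub  -> [29]
-51  -> [29, -51]
mul  -> [-1479]
neg  -> [1479]
8    -> [1479, 8]
idiv -> [184]
neg  -> [-184]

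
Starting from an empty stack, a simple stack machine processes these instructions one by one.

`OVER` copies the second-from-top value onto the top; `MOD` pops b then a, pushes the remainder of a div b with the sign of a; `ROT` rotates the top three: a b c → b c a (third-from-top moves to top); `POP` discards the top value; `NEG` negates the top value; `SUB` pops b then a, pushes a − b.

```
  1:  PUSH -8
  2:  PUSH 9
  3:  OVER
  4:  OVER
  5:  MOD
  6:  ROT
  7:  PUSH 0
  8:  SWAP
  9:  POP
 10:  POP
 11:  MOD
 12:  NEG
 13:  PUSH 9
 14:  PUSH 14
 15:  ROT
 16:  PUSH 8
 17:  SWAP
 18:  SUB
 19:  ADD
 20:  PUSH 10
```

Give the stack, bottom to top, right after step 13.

PUSH -8  -8
PUSH 9   -8 9
OVER     -8 9 -8
OVER     -8 9 -8 9
MOD      -8 9 -8
ROT      9 -8 -8
PUSH 0   9 -8 -8 0
SWAP     9 -8 0 -8
POP      9 -8 0
POP      9 -8
MOD      1
NEG      -1
PUSH 9   -1 9

[-1, 9]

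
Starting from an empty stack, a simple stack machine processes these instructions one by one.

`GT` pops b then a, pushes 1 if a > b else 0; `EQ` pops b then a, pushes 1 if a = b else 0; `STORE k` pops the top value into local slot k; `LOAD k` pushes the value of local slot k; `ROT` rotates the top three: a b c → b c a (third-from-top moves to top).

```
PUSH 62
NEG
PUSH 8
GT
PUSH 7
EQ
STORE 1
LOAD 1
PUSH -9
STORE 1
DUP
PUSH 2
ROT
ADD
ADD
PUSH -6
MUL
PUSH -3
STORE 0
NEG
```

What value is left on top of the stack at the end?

12

PUSH 62  62
NEG      -62
PUSH 8   -62 8
GT       0
PUSH 7   0 7
EQ       0
STORE 1  (empty)
LOAD 1   0
PUSH -9  0 -9
STORE 1  0
DUP      0 0
PUSH 2   0 0 2
ROT      0 2 0
ADD      0 2
ADD      2
PUSH -6  2 -6
MUL      -12
PUSH -3  -12 -3
STORE 0  -12
NEG      12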